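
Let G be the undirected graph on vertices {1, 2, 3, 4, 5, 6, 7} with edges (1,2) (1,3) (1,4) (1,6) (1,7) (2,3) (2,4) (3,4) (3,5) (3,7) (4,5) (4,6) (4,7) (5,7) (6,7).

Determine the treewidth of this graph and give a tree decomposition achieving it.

Treewidth 3.
One optimal decomposition is:
Bags: B1 = {1, 3, 4, 7}  B2 = {1, 2, 3, 4}  B3 = {3, 4, 5, 7}  B4 = {1, 4, 6, 7}
Tree: B1–B2, B1–B3, B1–B4

Every bag has size at most 4, so the width is 4 − 1 = 3 and tw(G) ≤ 3. For the lower bound, the 4 vertices {1, 2, 3, 4} are pairwise adjacent, and any tree decomposition puts a clique entirely inside one bag — forcing width ≥ 3. Therefore the treewidth is 3.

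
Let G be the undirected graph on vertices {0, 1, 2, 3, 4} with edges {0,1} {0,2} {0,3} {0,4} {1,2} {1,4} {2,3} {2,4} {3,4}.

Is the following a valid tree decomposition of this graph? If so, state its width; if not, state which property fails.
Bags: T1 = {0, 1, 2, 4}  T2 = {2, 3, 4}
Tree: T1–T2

A tree decomposition must satisfy three properties: every vertex lies in some bag; for every edge, both endpoints lie together in some bag; and for every vertex, the bags containing it form a connected subtree. Here edge (0,3) lies in no bag, so the decomposition is invalid.

No — edge (0,3) lies in no bag.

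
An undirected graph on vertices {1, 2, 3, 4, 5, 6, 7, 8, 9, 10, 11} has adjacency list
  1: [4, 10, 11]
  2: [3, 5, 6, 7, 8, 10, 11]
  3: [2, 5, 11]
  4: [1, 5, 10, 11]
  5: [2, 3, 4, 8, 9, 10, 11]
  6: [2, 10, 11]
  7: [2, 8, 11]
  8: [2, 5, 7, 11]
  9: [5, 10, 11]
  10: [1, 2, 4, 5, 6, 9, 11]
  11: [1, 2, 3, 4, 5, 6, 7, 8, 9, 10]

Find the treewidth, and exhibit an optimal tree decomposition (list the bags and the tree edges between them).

Treewidth 3.
One optimal decomposition is:
Bags: B1 = {2, 7, 8, 11}  B2 = {2, 5, 8, 11}  B3 = {2, 5, 10, 11}  B4 = {4, 5, 10, 11}  B5 = {1, 4, 10, 11}  B6 = {2, 3, 5, 11}  B7 = {5, 9, 10, 11}  B8 = {2, 6, 10, 11}
Tree: B1–B2, B2–B3, B3–B4, B4–B5, B3–B6, B4–B7, B3–B8

The largest bag has 4 vertices, giving width 3; this decomposition certifies tw(G) ≤ 3. On the other hand G contains the 4-clique {1, 4, 10, 11}. A clique must lie in a single bag of any decomposition, so no decomposition can have width below 3. Therefore the treewidth is 3.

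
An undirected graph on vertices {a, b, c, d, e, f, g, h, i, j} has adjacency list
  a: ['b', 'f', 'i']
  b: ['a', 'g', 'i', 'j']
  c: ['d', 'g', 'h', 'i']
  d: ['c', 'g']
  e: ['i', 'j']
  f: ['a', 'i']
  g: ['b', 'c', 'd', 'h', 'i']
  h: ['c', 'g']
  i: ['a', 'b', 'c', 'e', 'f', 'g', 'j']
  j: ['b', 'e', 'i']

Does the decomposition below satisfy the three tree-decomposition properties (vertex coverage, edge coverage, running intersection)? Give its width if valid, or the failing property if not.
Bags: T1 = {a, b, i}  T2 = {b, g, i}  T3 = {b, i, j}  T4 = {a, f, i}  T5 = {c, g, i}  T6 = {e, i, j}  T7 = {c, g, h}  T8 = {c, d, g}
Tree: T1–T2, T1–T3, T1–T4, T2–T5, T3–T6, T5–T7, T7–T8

Checking the three conditions: (i) the bags cover all of {a, b, c, d, e, f, g, h, i, j}; (ii) for each edge, some bag contains both endpoints; (iii) the bags containing any fixed vertex form a subtree. All hold, so the decomposition is valid with width 3 − 1 = 2.

Yes; width 2.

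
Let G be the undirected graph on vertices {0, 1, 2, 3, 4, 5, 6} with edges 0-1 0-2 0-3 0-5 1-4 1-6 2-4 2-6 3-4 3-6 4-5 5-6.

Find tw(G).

3

A width-3 tree decomposition is:
Bags: B1 = {0, 3, 4, 6}  B2 = {0, 1, 4, 6}  B3 = {0, 2, 4, 6}  B4 = {0, 4, 5, 6}
Tree: B1–B2, B2–B3, B3–B4
Every bag has size at most 4, so the width is 4 − 1 = 3 and tw(G) ≤ 3. For the lower bound: the 4 vertex sets {0,3}, {1,6}, {4}, {2} are disjoint, each induces a connected subgraph, and every pair is joined by at least one edge of G. Contracting each set to a single vertex therefore yields K_{4} as a minor, and since treewidth is minor-monotone, tw(G) ≥ tw(K_{4}) = 3. Combining the bounds, tw(G) = 3.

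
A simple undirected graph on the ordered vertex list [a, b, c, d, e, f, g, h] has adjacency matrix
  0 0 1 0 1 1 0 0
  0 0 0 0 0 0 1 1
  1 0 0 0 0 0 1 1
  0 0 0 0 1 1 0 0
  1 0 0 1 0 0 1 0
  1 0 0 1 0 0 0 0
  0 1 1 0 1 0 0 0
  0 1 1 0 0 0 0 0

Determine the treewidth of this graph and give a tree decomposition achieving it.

Treewidth 2.
Bags: B1 = {d, e, f}  B2 = {a, e, f}  B3 = {a, e, g}  B4 = {a, c, g}  B5 = {b, c, g}  B6 = {b, c, h}
Tree: B1–B2, B2–B3, B3–B4, B4–B5, B5–B6

Each bag holds 3 vertices, so the decomposition has width 2, which upper-bounds the treewidth. For the lower bound, G contains the cycle d–f–a–e–d, so G is not a forest; only forests have treewidth ≤ 1, hence tw(G) ≥ 2. Combining the bounds, tw(G) = 2.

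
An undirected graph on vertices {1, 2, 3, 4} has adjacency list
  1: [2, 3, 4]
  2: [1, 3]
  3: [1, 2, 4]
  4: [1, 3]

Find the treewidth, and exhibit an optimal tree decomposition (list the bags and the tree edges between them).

Treewidth 2.
One such decomposition:
Bags: B1 = {1, 2, 3}  B2 = {1, 3, 4}
Tree: B1–B2

Every bag has size at most 3, so the width is 3 − 1 = 2 and tw(G) ≤ 2. On the other hand G contains the 3-clique {1, 2, 3}. A clique must lie in a single bag of any decomposition, so no decomposition can have width below 2. Therefore the treewidth is 2.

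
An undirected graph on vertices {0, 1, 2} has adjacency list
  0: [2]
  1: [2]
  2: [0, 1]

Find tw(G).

1

A width-1 tree decomposition is:
Bags: B1 = {0, 2}  B2 = {1, 2}
Tree: B1–B2
Every bag has size at most 2, so the width is 2 − 1 = 1 and tw(G) ≤ 1. Any graph with an edge has treewidth ≥ 1, and G has the edge 2–0. Hence tw(G) = 1 exactly.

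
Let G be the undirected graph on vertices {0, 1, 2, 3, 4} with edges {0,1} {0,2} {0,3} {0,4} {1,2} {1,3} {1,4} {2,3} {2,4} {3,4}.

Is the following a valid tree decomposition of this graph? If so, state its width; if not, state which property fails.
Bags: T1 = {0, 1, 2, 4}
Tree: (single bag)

No — vertex 3 appears in no bag.

A tree decomposition must satisfy three properties: every vertex lies in some bag; for every edge, both endpoints lie together in some bag; and for every vertex, the bags containing it form a connected subtree. Here vertex 3 appears in no bag, so the decomposition is invalid.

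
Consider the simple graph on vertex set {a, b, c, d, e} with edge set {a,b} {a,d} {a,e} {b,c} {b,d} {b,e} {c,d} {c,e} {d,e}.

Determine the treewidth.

A width-3 tree decomposition is:
Bags: B1 = {b, c, d, e}  B2 = {a, b, d, e}
Tree: B1–B2
Every bag has size at most 4, so the width is 4 − 1 = 3 and tw(G) ≤ 3. For the lower bound, the 4 vertices {b, c, d, e} are pairwise adjacent, and any tree decomposition puts a clique entirely inside one bag — forcing width ≥ 3. The upper and lower bounds meet at 3, so that is the treewidth.

3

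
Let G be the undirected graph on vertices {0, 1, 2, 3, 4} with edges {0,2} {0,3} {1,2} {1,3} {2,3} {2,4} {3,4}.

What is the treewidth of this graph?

A width-2 tree decomposition is:
Bags: B1 = {1, 2, 3}  B2 = {2, 3, 4}  B3 = {0, 2, 3}
Tree: B1–B2, B1–B3
The largest bag has 3 vertices, giving width 2; this decomposition certifies tw(G) ≤ 2. For the lower bound, the 3 vertices {0, 2, 3} are pairwise adjacent, and any tree decomposition puts a clique entirely inside one bag — forcing width ≥ 2. Therefore the treewidth is 2.

2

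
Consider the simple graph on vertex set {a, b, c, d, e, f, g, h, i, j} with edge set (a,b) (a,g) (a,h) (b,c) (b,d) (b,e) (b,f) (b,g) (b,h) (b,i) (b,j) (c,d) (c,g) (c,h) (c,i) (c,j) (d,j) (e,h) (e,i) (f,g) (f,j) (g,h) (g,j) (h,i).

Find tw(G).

3

A width-3 tree decomposition is:
Bags: B1 = {b, c, h, i}  B2 = {b, c, g, h}  B3 = {a, b, g, h}  B4 = {b, c, g, j}  B5 = {b, c, d, j}  B6 = {b, e, h, i}  B7 = {b, f, g, j}
Tree: B1–B2, B2–B3, B2–B4, B4–B5, B1–B6, B4–B7
Every bag has size at most 4, so the width is 4 − 1 = 3 and tw(G) ≤ 3. Conversely, {b, c, d, j} is a clique of size 4, and the vertices of any clique must share a bag in every tree decomposition; so some bag has ≥ 4 vertices and tw(G) ≥ 3. Combining the bounds, tw(G) = 3.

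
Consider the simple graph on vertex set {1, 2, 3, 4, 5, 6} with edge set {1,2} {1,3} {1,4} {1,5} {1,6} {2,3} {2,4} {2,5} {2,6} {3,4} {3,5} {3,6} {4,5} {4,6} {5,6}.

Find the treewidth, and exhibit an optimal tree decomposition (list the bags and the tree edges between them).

Treewidth 5.
One optimal decomposition is:
Bags: B1 = {1, 2, 3, 4, 5, 6}
Tree: (single bag)

With just one bag of size 6, the width is 6 − 1 = 5, so tw(G) ≤ 5. For the lower bound, the 6 vertices {1, 2, 3, 4, 5, 6} are pairwise adjacent, and any tree decomposition puts a clique entirely inside one bag — forcing width ≥ 5. Hence tw(G) = 5 exactly.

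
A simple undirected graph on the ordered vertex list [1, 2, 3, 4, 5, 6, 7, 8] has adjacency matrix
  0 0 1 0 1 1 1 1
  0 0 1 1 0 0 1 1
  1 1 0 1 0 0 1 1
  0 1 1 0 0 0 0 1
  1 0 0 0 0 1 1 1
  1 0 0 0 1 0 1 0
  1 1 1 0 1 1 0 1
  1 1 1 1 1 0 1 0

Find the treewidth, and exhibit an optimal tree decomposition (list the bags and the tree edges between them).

Treewidth 3.
One such decomposition:
Bags: B1 = {1, 3, 7, 8}  B2 = {2, 3, 7, 8}  B3 = {1, 5, 7, 8}  B4 = {1, 5, 6, 7}  B5 = {2, 3, 4, 8}
Tree: B1–B2, B1–B3, B3–B4, B2–B5

Every bag has size at most 4, so the width is 4 − 1 = 3 and tw(G) ≤ 3. For the lower bound, the 4 vertices {2, 3, 4, 8} are pairwise adjacent, and any tree decomposition puts a clique entirely inside one bag — forcing width ≥ 3. Hence tw(G) = 3 exactly.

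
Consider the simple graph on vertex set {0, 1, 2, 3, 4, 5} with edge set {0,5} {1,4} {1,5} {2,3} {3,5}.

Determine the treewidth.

A width-1 tree decomposition is:
Bags: B1 = {1, 5}  B2 = {1, 4}  B3 = {0, 5}  B4 = {3, 5}  B5 = {2, 3}
Tree: B1–B2, B1–B3, B1–B4, B4–B5
The largest bag has 2 vertices, giving width 1; this decomposition certifies tw(G) ≤ 1. Since G has at least one edge (e.g. 5–1), it is not an edgeless graph, so tw(G) ≥ 1. Hence tw(G) = 1 exactly.

1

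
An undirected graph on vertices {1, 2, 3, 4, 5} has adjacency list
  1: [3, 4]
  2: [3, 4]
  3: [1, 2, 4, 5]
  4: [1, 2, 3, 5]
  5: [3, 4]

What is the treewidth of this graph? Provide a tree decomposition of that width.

Treewidth 2.
One such decomposition:
Bags: B1 = {3, 4, 5}  B2 = {2, 3, 4}  B3 = {1, 3, 4}
Tree: B1–B2, B1–B3

The largest bag has 3 vertices, giving width 2; this decomposition certifies tw(G) ≤ 2. Conversely, {1, 3, 4} is a clique of size 3, and the vertices of any clique must share a bag in every tree decomposition; so some bag has ≥ 3 vertices and tw(G) ≥ 2. The upper and lower bounds meet at 2, so that is the treewidth.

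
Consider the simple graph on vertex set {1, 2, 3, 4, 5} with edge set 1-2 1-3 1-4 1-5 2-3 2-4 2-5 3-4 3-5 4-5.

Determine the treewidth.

4

A width-4 tree decomposition is:
Bags: B1 = {1, 2, 3, 4, 5}
Tree: (single bag)
A single bag containing all 5 vertices is trivially a valid decomposition of width 4. For the lower bound, the 5 vertices {1, 2, 3, 4, 5} are pairwise adjacent, and any tree decomposition puts a clique entirely inside one bag — forcing width ≥ 4. Combining the bounds, tw(G) = 4.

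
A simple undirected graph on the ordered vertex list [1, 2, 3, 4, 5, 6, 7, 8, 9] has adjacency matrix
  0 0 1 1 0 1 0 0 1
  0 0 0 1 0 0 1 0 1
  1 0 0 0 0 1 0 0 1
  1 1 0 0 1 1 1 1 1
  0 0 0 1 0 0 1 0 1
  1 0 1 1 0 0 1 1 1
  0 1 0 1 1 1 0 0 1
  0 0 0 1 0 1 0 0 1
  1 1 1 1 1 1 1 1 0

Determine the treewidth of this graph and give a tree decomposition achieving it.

Treewidth 3.
Bags: B1 = {4, 5, 7, 9}  B2 = {2, 4, 7, 9}  B3 = {4, 6, 7, 9}  B4 = {1, 4, 6, 9}  B5 = {4, 6, 8, 9}  B6 = {1, 3, 6, 9}
Tree: B1–B2, B1–B3, B3–B4, B3–B5, B4–B6

Every bag has size at most 4, so the width is 4 − 1 = 3 and tw(G) ≤ 3. Conversely, {1, 3, 6, 9} is a clique of size 4, and the vertices of any clique must share a bag in every tree decomposition; so some bag has ≥ 4 vertices and tw(G) ≥ 3. The upper and lower bounds meet at 3, so that is the treewidth.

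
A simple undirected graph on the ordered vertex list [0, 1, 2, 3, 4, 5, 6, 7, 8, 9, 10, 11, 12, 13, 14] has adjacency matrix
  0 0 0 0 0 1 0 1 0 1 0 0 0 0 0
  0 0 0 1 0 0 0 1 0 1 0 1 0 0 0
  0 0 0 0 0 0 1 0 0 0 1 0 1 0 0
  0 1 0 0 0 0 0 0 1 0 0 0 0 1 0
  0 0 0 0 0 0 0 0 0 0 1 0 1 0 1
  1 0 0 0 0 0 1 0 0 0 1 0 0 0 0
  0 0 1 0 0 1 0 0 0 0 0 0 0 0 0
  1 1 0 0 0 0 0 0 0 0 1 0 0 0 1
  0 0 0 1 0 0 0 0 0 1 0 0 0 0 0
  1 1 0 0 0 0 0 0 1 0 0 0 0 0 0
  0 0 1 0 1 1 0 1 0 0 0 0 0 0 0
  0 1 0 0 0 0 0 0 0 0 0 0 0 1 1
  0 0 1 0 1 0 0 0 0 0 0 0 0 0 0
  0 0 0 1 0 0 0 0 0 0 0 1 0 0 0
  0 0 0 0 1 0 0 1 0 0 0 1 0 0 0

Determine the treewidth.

A width-3 tree decomposition is:
Bags: B1 = {2, 5, 6, 12}  B2 = {2, 5, 10, 12}  B3 = {4, 5, 10, 12}  B4 = {0, 4, 5, 10}  B5 = {0, 4, 7, 10}  B6 = {0, 4, 7, 14}  B7 = {0, 7, 9, 14}  B8 = {1, 7, 9, 14}  B9 = {1, 9, 11, 14}  B10 = {1, 8, 9, 11}  B11 = {1, 3, 8, 11}  B12 = {3, 8, 11, 13}
Tree: B1–B2, B2–B3, B3–B4, B4–B5, B5–B6, B6–B7, B7–B8, B8–B9, B9–B10, B10–B11, B11–B12
Each bag holds 4 vertices, so the decomposition has width 3, which upper-bounds the treewidth. For the lower bound: the 4 vertex sets {2,6,12}, {5}, {10}, {0,4,7,14} are disjoint, each induces a connected subgraph, and every pair is joined by at least one edge of G. Contracting each set to a single vertex therefore yields K_{4} as a minor, and since treewidth is minor-monotone, tw(G) ≥ tw(K_{4}) = 3. Therefore the treewidth is 3.

3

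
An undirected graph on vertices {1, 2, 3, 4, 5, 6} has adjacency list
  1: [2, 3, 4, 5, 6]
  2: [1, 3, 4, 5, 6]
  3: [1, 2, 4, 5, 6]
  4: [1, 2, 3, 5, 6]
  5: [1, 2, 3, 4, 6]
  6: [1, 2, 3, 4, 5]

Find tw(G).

5

A width-5 tree decomposition is:
Bags: B1 = {1, 2, 3, 4, 5, 6}
Tree: (single bag)
A single bag containing all 6 vertices is trivially a valid decomposition of width 5. Conversely, {1, 2, 3, 4, 5, 6} is a clique of size 6, and the vertices of any clique must share a bag in every tree decomposition; so some bag has ≥ 6 vertices and tw(G) ≥ 5. Hence tw(G) = 5 exactly.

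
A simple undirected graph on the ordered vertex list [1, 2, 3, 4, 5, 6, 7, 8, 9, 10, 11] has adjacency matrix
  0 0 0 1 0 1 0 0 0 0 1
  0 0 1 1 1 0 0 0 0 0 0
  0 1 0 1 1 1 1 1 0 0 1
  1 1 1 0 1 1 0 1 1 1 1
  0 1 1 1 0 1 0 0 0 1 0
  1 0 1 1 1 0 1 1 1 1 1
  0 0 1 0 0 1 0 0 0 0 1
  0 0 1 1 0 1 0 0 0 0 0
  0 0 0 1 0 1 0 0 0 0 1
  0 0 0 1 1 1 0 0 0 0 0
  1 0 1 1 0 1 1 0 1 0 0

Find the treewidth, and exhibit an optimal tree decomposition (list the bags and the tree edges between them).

Treewidth 3.
One optimal decomposition is:
Bags: B1 = {4, 6, 9, 11}  B2 = {3, 4, 6, 11}  B3 = {3, 6, 7, 11}  B4 = {3, 4, 5, 6}  B5 = {1, 4, 6, 11}  B6 = {3, 4, 6, 8}  B7 = {2, 3, 4, 5}  B8 = {4, 5, 6, 10}
Tree: B1–B2, B2–B3, B2–B4, B2–B5, B4–B6, B4–B7, B4–B8

The largest bag has 4 vertices, giving width 3; this decomposition certifies tw(G) ≤ 3. On the other hand G contains the 4-clique {2, 3, 4, 5}. A clique must lie in a single bag of any decomposition, so no decomposition can have width below 3. The upper and lower bounds meet at 3, so that is the treewidth.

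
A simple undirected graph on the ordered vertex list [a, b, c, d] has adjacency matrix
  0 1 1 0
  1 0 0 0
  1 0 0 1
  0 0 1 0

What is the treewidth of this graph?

A width-1 tree decomposition is:
Bags: B1 = {a, c}  B2 = {c, d}  B3 = {a, b}
Tree: B1–B2, B1–B3
Every bag has size at most 2, so the width is 2 − 1 = 1 and tw(G) ≤ 1. Since G has at least one edge (e.g. a–c), it is not an edgeless graph, so tw(G) ≥ 1. Therefore the treewidth is 1.

1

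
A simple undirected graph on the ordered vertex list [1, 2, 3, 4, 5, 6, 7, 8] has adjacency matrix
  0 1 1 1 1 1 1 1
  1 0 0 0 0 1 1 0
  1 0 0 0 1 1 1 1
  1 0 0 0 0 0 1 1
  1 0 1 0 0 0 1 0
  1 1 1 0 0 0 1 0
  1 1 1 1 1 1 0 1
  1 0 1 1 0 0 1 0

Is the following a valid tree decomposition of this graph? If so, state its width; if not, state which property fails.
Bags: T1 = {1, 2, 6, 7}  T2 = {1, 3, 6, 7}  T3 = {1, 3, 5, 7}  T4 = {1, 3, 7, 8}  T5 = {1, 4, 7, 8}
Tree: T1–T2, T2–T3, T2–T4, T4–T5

Yes; width 3.

Checking the three conditions: (i) the bags cover all of {1, 2, 3, 4, 5, 6, 7, 8}; (ii) for each edge, some bag contains both endpoints; (iii) the bags containing any fixed vertex form a subtree. All hold, so the decomposition is valid with width 4 − 1 = 3.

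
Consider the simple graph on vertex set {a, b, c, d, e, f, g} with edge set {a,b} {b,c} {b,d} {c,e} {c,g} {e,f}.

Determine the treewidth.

A width-1 tree decomposition is:
Bags: B1 = {c, g}  B2 = {c, e}  B3 = {b, c}  B4 = {b, d}  B5 = {e, f}  B6 = {a, b}
Tree: B1–B2, B2–B3, B3–B4, B2–B5, B3–B6
Each bag holds 2 vertices, so the decomposition has width 1, which upper-bounds the treewidth. G has an edge, so its treewidth is at least 1. Hence tw(G) = 1 exactly.

1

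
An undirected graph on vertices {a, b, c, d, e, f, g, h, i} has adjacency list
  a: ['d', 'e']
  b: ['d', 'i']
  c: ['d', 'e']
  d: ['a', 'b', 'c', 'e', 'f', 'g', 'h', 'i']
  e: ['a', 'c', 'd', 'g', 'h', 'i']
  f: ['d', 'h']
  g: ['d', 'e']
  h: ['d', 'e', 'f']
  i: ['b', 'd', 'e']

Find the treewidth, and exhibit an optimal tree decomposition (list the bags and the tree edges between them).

Treewidth 2.
One such decomposition:
Bags: B1 = {b, d, i}  B2 = {d, e, i}  B3 = {d, e, g}  B4 = {d, e, h}  B5 = {a, d, e}  B6 = {d, f, h}  B7 = {c, d, e}
Tree: B1–B2, B2–B3, B2–B4, B2–B5, B4–B6, B4–B7

The largest bag has 3 vertices, giving width 2; this decomposition certifies tw(G) ≤ 2. On the other hand G contains the 3-clique {d, e, g}. A clique must lie in a single bag of any decomposition, so no decomposition can have width below 2. Therefore the treewidth is 2.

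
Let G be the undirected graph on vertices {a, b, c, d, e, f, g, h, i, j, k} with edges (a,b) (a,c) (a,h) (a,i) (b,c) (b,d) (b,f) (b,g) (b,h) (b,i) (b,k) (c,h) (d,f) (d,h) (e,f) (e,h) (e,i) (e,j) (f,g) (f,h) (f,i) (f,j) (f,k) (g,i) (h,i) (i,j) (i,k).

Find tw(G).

A width-3 tree decomposition is:
Bags: B1 = {b, f, g, i}  B2 = {b, f, i, k}  B3 = {b, f, h, i}  B4 = {e, f, h, i}  B5 = {b, d, f, h}  B6 = {a, b, h, i}  B7 = {e, f, i, j}  B8 = {a, b, c, h}
Tree: B1–B2, B1–B3, B3–B4, B3–B5, B3–B6, B4–B7, B6–B8
The largest bag has 4 vertices, giving width 3; this decomposition certifies tw(G) ≤ 3. On the other hand G contains the 4-clique {a, b, c, h}. A clique must lie in a single bag of any decomposition, so no decomposition can have width below 3. Combining the bounds, tw(G) = 3.

3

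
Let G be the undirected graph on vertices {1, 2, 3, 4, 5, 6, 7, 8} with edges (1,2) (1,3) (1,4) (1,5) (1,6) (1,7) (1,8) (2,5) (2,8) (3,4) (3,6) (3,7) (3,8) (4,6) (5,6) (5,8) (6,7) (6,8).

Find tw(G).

A width-3 tree decomposition is:
Bags: B1 = {1, 2, 5, 8}  B2 = {1, 5, 6, 8}  B3 = {1, 3, 6, 8}  B4 = {1, 3, 4, 6}  B5 = {1, 3, 6, 7}
Tree: B1–B2, B2–B3, B3–B4, B4–B5
The largest bag has 4 vertices, giving width 3; this decomposition certifies tw(G) ≤ 3. For the lower bound, the 4 vertices {1, 2, 5, 8} are pairwise adjacent, and any tree decomposition puts a clique entirely inside one bag — forcing width ≥ 3. Therefore the treewidth is 3.

3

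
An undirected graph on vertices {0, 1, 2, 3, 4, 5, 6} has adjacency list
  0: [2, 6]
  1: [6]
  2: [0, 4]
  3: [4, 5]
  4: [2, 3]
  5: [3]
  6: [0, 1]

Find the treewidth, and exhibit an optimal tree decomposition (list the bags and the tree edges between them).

Treewidth 1.
Bags: B1 = {3, 5}  B2 = {3, 4}  B3 = {2, 4}  B4 = {0, 2}  B5 = {0, 6}  B6 = {1, 6}
Tree: B1–B2, B2–B3, B3–B4, B4–B5, B5–B6

Each bag holds 2 vertices, so the decomposition has width 1, which upper-bounds the treewidth. Any graph with an edge has treewidth ≥ 1, and G has the edge 5–3. Combining the bounds, tw(G) = 1.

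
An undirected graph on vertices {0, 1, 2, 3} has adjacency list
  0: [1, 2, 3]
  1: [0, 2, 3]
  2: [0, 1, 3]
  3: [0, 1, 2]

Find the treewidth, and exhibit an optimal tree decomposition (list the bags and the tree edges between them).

With just one bag of size 4, the width is 4 − 1 = 3, so tw(G) ≤ 3. On the other hand G contains the 4-clique {0, 1, 2, 3}. A clique must lie in a single bag of any decomposition, so no decomposition can have width below 3. Therefore the treewidth is 3.

Treewidth 3.
One such decomposition:
Bags: B1 = {0, 1, 2, 3}
Tree: (single bag)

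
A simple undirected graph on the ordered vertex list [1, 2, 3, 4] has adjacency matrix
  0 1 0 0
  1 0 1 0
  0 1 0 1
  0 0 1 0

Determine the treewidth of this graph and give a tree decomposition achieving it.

Treewidth 1.
Bags: B1 = {1, 2}  B2 = {2, 3}  B3 = {3, 4}
Tree: B1–B2, B2–B3

Each bag holds 2 vertices, so the decomposition has width 1, which upper-bounds the treewidth. Any graph with an edge has treewidth ≥ 1, and G has the edge 1–2. Therefore the treewidth is 1.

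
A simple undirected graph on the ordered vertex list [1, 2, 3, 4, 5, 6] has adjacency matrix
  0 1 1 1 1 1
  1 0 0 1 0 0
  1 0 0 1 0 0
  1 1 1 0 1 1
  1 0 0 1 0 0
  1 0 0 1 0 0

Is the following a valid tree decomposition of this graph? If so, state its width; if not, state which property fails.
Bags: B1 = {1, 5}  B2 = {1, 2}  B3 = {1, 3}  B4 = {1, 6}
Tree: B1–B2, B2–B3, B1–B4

A tree decomposition must satisfy three properties: every vertex lies in some bag; for every edge, both endpoints lie together in some bag; and for every vertex, the bags containing it form a connected subtree. Here vertex 4 appears in no bag, so the decomposition is invalid.

No — vertex 4 appears in no bag.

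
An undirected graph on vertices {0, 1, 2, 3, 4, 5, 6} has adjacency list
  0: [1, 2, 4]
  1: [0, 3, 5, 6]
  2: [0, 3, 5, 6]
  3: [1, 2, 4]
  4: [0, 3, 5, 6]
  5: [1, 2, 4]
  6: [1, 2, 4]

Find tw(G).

3

A width-3 tree decomposition is:
Bags: B1 = {1, 2, 4, 5}  B2 = {1, 2, 4, 6}  B3 = {0, 1, 2, 4}  B4 = {1, 2, 3, 4}
Tree: B1–B2, B2–B3, B3–B4
Each bag holds 4 vertices, so the decomposition has width 3, which upper-bounds the treewidth. For the lower bound: the 4 vertex sets {4,5}, {2,6}, {1}, {0} are disjoint, each induces a connected subgraph, and every pair is joined by at least one edge of G. Contracting each set to a single vertex therefore yields K_{4} as a minor, and since treewidth is minor-monotone, tw(G) ≥ tw(K_{4}) = 3. The upper and lower bounds meet at 3, so that is the treewidth.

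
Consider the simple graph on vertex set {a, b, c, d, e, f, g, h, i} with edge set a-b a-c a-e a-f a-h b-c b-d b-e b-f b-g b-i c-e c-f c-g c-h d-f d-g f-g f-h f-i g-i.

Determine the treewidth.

A width-3 tree decomposition is:
Bags: B1 = {b, c, f, g}  B2 = {a, b, c, f}  B3 = {b, d, f, g}  B4 = {b, f, g, i}  B5 = {a, b, c, e}  B6 = {a, c, f, h}
Tree: B1–B2, B1–B3, B3–B4, B2–B5, B2–B6
Each bag holds 4 vertices, so the decomposition has width 3, which upper-bounds the treewidth. Conversely, {a, b, c, e} is a clique of size 4, and the vertices of any clique must share a bag in every tree decomposition; so some bag has ≥ 4 vertices and tw(G) ≥ 3. Hence tw(G) = 3 exactly.

3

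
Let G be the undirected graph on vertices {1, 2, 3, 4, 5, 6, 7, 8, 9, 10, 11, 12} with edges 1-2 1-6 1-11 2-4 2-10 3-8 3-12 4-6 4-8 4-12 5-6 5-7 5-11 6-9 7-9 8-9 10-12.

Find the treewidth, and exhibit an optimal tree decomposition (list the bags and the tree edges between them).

Each bag holds 4 vertices, so the decomposition has width 3, which upper-bounds the treewidth. For the lower bound: the 4 vertex sets {5,7,11}, {9}, {6}, {1,2,4,8} are disjoint, each induces a connected subgraph, and every pair is joined by at least one edge of G. Contracting each set to a single vertex therefore yields K_{4} as a minor, and since treewidth is minor-monotone, tw(G) ≥ tw(K_{4}) = 3. Combining the bounds, tw(G) = 3.

Treewidth 3.
One such decomposition:
Bags: B1 = {5, 7, 9, 11}  B2 = {5, 6, 9, 11}  B3 = {1, 6, 9, 11}  B4 = {1, 6, 8, 9}  B5 = {1, 4, 6, 8}  B6 = {1, 2, 4, 8}  B7 = {2, 3, 4, 8}  B8 = {2, 3, 4, 12}  B9 = {2, 3, 10, 12}
Tree: B1–B2, B2–B3, B3–B4, B4–B5, B5–B6, B6–B7, B7–B8, B8–B9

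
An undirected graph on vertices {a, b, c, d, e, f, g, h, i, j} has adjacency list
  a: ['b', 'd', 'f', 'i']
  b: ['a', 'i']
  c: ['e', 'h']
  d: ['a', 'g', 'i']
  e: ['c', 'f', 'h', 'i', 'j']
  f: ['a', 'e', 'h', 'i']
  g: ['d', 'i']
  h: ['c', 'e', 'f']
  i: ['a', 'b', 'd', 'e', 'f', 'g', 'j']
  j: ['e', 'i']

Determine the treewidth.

A width-2 tree decomposition is:
Bags: B1 = {e, f, i}  B2 = {e, i, j}  B3 = {a, f, i}  B4 = {a, d, i}  B5 = {d, g, i}  B6 = {e, f, h}  B7 = {c, e, h}  B8 = {a, b, i}
Tree: B1–B2, B1–B3, B3–B4, B4–B5, B1–B6, B6–B7, B4–B8
Every bag has size at most 3, so the width is 3 − 1 = 2 and tw(G) ≤ 2. On the other hand G contains the 3-clique {c, e, h}. A clique must lie in a single bag of any decomposition, so no decomposition can have width below 2. Combining the bounds, tw(G) = 2.

2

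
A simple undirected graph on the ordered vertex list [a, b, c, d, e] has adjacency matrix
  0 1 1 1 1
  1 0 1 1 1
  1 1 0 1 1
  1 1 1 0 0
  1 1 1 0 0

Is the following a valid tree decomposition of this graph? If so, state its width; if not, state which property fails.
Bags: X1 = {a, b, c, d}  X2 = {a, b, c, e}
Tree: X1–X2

Yes; width 3.

Checking the three conditions: (i) the bags cover all of {a, b, c, d, e}; (ii) for each edge, some bag contains both endpoints; (iii) the bags containing any fixed vertex form a subtree. All hold, so the decomposition is valid with width 4 − 1 = 3.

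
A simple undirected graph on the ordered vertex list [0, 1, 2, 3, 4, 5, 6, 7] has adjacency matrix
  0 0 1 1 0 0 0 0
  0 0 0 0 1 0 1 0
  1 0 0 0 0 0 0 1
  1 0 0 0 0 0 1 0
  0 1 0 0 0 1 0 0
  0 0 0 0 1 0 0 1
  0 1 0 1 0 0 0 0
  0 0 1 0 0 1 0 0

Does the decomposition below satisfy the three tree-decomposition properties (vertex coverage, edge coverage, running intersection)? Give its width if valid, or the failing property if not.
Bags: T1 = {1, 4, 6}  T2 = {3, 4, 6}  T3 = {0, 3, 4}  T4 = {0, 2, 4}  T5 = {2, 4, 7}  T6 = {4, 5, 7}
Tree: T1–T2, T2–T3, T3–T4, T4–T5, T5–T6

Checking the three conditions: (i) the bags cover all of {0, 1, 2, 3, 4, 5, 6, 7}; (ii) for each edge, some bag contains both endpoints; (iii) the bags containing any fixed vertex form a subtree. All hold, so the decomposition is valid with width 3 − 1 = 2.

Yes; width 2.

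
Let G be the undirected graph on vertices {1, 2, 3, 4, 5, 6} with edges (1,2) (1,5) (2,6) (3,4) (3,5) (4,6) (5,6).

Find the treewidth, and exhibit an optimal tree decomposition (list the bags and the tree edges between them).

Treewidth 2.
Bags: B1 = {1, 2, 6}  B2 = {1, 5, 6}  B3 = {4, 5, 6}  B4 = {3, 4, 5}
Tree: B1–B2, B2–B3, B3–B4

Each bag holds 3 vertices, so the decomposition has width 2, which upper-bounds the treewidth. For the lower bound, G contains the cycle 2–1–5–6–2, so G is not a forest; only forests have treewidth ≤ 1, hence tw(G) ≥ 2. The upper and lower bounds meet at 2, so that is the treewidth.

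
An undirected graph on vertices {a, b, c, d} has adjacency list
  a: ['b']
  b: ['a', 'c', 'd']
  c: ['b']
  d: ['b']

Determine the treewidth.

1

A width-1 tree decomposition is:
Bags: B1 = {b, c}  B2 = {b, d}  B3 = {a, b}
Tree: B1–B2, B2–B3
Every bag has size at most 2, so the width is 2 − 1 = 1 and tw(G) ≤ 1. Since G has at least one edge (e.g. c–b), it is not an edgeless graph, so tw(G) ≥ 1. The upper and lower bounds meet at 1, so that is the treewidth.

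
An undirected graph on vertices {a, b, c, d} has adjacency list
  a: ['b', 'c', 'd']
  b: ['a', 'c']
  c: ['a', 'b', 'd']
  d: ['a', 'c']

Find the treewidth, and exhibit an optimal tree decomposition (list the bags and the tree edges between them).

Treewidth 2.
Bags: B1 = {a, c, d}  B2 = {a, b, c}
Tree: B1–B2

Each bag holds 3 vertices, so the decomposition has width 2, which upper-bounds the treewidth. On the other hand G contains the 3-clique {a, c, d}. A clique must lie in a single bag of any decomposition, so no decomposition can have width below 2. The upper and lower bounds meet at 2, so that is the treewidth.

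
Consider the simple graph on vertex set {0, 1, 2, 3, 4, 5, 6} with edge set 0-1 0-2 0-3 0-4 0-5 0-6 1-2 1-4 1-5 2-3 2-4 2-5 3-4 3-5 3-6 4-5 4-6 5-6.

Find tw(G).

4

A width-4 tree decomposition is:
Bags: B1 = {0, 1, 2, 4, 5}  B2 = {0, 2, 3, 4, 5}  B3 = {0, 3, 4, 5, 6}
Tree: B1–B2, B2–B3
The largest bag has 5 vertices, giving width 4; this decomposition certifies tw(G) ≤ 4. On the other hand G contains the 5-clique {0, 1, 2, 4, 5}. A clique must lie in a single bag of any decomposition, so no decomposition can have width below 4. Combining the bounds, tw(G) = 4.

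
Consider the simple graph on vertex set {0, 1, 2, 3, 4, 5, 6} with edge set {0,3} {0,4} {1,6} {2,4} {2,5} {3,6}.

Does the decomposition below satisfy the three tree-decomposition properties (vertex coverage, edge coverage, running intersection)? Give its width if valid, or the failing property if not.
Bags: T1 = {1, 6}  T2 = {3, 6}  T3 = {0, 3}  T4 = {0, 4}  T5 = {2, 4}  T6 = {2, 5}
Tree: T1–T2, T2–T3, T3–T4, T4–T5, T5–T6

Vertex coverage: the bags together contain {0, 1, 2, 3, 4, 5, 6}, the full vertex set. Edge coverage: each edge of G has both endpoints in at least one bag. Running intersection: for every vertex, the bags containing it form a connected subtree. All three properties hold, so this is a valid tree decomposition of width max|bag| − 1 = 1, and hence tw(G) ≤ 1.

Yes; width 1.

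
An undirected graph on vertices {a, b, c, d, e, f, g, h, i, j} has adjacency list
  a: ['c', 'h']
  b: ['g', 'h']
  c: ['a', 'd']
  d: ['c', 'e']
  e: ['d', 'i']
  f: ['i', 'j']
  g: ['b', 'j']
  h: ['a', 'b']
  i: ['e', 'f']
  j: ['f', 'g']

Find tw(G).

2

A width-2 tree decomposition is:
Bags: B1 = {a, c, h}  B2 = {c, d, h}  B3 = {d, e, h}  B4 = {e, h, i}  B5 = {f, h, i}  B6 = {f, h, j}  B7 = {g, h, j}  B8 = {b, g, h}
Tree: B1–B2, B2–B3, B3–B4, B4–B5, B5–B6, B6–B7, B7–B8
Each bag holds 3 vertices, so the decomposition has width 2, which upper-bounds the treewidth. The edges h–a–c–d–e–i–f–j–g–b–h form a cycle, so G is not a tree and its treewidth is at least 2. Hence tw(G) = 2 exactly.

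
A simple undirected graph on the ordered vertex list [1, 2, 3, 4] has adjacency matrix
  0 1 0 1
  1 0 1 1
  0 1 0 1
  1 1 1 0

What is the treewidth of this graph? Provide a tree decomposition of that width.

The largest bag has 3 vertices, giving width 2; this decomposition certifies tw(G) ≤ 2. Conversely, {1, 2, 4} is a clique of size 3, and the vertices of any clique must share a bag in every tree decomposition; so some bag has ≥ 3 vertices and tw(G) ≥ 2. The upper and lower bounds meet at 2, so that is the treewidth.

Treewidth 2.
One such decomposition:
Bags: B1 = {1, 2, 4}  B2 = {2, 3, 4}
Tree: B1–B2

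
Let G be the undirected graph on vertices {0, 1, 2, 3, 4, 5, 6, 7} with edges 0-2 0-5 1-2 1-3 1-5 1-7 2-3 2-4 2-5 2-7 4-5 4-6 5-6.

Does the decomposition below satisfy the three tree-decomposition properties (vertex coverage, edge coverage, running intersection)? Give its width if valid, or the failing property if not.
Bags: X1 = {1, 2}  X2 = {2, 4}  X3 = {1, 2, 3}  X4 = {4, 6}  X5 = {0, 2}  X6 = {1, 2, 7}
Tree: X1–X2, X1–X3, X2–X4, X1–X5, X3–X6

A tree decomposition must satisfy three properties: every vertex lies in some bag; for every edge, both endpoints lie together in some bag; and for every vertex, the bags containing it form a connected subtree. Here vertex 5 appears in no bag, so the decomposition is invalid.

No — vertex 5 appears in no bag.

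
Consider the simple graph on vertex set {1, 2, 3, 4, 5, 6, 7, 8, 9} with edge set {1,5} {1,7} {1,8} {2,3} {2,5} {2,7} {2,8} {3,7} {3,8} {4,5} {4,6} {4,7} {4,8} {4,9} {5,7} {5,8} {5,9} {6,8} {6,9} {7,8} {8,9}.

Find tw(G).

A width-3 tree decomposition is:
Bags: B1 = {4, 5, 7, 8}  B2 = {4, 5, 8, 9}  B3 = {2, 5, 7, 8}  B4 = {4, 6, 8, 9}  B5 = {1, 5, 7, 8}  B6 = {2, 3, 7, 8}
Tree: B1–B2, B1–B3, B2–B4, B3–B5, B3–B6
Every bag has size at most 4, so the width is 4 − 1 = 3 and tw(G) ≤ 3. On the other hand G contains the 4-clique {2, 3, 7, 8}. A clique must lie in a single bag of any decomposition, so no decomposition can have width below 3. Hence tw(G) = 3 exactly.

3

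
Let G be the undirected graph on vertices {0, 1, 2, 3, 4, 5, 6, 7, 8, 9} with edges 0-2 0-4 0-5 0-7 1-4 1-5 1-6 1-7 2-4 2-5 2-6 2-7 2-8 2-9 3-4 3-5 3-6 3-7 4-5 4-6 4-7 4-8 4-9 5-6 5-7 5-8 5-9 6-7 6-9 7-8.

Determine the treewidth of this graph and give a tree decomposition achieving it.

Treewidth 4.
One optimal decomposition is:
Bags: B1 = {0, 2, 4, 5, 7}  B2 = {2, 4, 5, 6, 7}  B3 = {1, 4, 5, 6, 7}  B4 = {3, 4, 5, 6, 7}  B5 = {2, 4, 5, 6, 9}  B6 = {2, 4, 5, 7, 8}
Tree: B1–B2, B2–B3, B3–B4, B2–B5, B1–B6

Each bag holds 5 vertices, so the decomposition has width 4, which upper-bounds the treewidth. For the lower bound, the 5 vertices {2, 4, 5, 6, 9} are pairwise adjacent, and any tree decomposition puts a clique entirely inside one bag — forcing width ≥ 4. Hence tw(G) = 4 exactly.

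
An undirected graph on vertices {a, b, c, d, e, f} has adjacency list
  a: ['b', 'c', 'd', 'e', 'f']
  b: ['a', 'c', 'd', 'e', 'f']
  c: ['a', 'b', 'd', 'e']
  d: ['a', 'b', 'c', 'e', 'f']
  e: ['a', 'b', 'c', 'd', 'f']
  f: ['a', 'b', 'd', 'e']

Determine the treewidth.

4

A width-4 tree decomposition is:
Bags: B1 = {a, b, c, d, e}  B2 = {a, b, d, e, f}
Tree: B1–B2
The largest bag has 5 vertices, giving width 4; this decomposition certifies tw(G) ≤ 4. Conversely, {a, b, c, d, e} is a clique of size 5, and the vertices of any clique must share a bag in every tree decomposition; so some bag has ≥ 5 vertices and tw(G) ≥ 4. Hence tw(G) = 4 exactly.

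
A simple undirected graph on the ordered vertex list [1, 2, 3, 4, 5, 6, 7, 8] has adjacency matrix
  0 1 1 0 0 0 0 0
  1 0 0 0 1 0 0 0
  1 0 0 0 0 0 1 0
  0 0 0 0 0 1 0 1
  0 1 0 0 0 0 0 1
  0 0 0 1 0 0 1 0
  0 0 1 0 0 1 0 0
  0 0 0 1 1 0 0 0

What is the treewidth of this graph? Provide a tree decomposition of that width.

Treewidth 2.
One such decomposition:
Bags: B1 = {4, 6, 7}  B2 = {4, 7, 8}  B3 = {5, 7, 8}  B4 = {2, 5, 7}  B5 = {1, 2, 7}  B6 = {1, 3, 7}
Tree: B1–B2, B2–B3, B3–B4, B4–B5, B5–B6

Each bag holds 3 vertices, so the decomposition has width 2, which upper-bounds the treewidth. The edges 7–6–4–8–5–2–1–3–7 form a cycle, so G is not a tree and its treewidth is at least 2. Therefore the treewidth is 2.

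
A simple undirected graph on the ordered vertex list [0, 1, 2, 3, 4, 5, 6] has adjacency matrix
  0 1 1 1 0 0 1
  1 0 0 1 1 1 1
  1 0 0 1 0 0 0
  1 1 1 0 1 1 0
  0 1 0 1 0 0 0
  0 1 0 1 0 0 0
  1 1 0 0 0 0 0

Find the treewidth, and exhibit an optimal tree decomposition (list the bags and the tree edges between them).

Every bag has size at most 3, so the width is 3 − 1 = 2 and tw(G) ≤ 2. Conversely, {0, 1, 3} is a clique of size 3, and the vertices of any clique must share a bag in every tree decomposition; so some bag has ≥ 3 vertices and tw(G) ≥ 2. Combining the bounds, tw(G) = 2.

Treewidth 2.
One such decomposition:
Bags: B1 = {0, 1, 3}  B2 = {0, 2, 3}  B3 = {1, 3, 5}  B4 = {1, 3, 4}  B5 = {0, 1, 6}
Tree: B1–B2, B1–B3, B1–B4, B1–B5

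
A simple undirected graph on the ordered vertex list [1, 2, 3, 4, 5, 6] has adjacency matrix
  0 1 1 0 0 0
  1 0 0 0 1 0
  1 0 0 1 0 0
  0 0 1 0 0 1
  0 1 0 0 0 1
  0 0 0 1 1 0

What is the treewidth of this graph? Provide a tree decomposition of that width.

Each bag holds 3 vertices, so the decomposition has width 2, which upper-bounds the treewidth. Since 3–1–2–5–6–4–3 is a cycle in G, G is not acyclic. Forests are exactly the graphs of treewidth ≤ 1, so tw(G) ≥ 2. Therefore the treewidth is 2.

Treewidth 2.
One optimal decomposition is:
Bags: B1 = {1, 2, 3}  B2 = {2, 3, 5}  B3 = {3, 5, 6}  B4 = {3, 4, 6}
Tree: B1–B2, B2–B3, B3–B4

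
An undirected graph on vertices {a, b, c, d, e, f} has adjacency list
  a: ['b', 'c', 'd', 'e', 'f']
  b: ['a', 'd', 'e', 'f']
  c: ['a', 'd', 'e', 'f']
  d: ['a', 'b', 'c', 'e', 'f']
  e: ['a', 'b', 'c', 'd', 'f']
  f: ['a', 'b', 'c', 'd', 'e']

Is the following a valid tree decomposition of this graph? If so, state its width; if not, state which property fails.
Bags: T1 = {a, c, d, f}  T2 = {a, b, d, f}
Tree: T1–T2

A tree decomposition must satisfy three properties: every vertex lies in some bag; for every edge, both endpoints lie together in some bag; and for every vertex, the bags containing it form a connected subtree. Here vertex e appears in no bag, so the decomposition is invalid.

No — vertex e appears in no bag.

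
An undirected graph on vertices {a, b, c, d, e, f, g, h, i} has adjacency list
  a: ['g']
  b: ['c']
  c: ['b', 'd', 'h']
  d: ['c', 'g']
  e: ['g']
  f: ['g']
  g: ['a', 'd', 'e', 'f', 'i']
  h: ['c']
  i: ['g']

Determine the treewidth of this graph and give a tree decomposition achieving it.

Treewidth 1.
Bags: B1 = {d, g}  B2 = {c, d}  B3 = {f, g}  B4 = {g, i}  B5 = {e, g}  B6 = {b, c}  B7 = {c, h}  B8 = {a, g}
Tree: B1–B2, B1–B3, B3–B4, B1–B5, B2–B6, B2–B7, B4–B8

Every bag has size at most 2, so the width is 2 − 1 = 1 and tw(G) ≤ 1. G has an edge, so its treewidth is at least 1. Combining the bounds, tw(G) = 1.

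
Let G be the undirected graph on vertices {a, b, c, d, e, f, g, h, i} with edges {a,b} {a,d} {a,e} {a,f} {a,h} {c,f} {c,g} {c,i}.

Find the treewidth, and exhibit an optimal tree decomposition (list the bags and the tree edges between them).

Treewidth 1.
One such decomposition:
Bags: B1 = {a, f}  B2 = {a, d}  B3 = {a, h}  B4 = {c, f}  B5 = {c, i}  B6 = {a, e}  B7 = {a, b}  B8 = {c, g}
Tree: B1–B2, B2–B3, B1–B4, B4–B5, B2–B6, B6–B7, B5–B8

The largest bag has 2 vertices, giving width 1; this decomposition certifies tw(G) ≤ 1. Since G has at least one edge (e.g. a–f), it is not an edgeless graph, so tw(G) ≥ 1. Therefore the treewidth is 1.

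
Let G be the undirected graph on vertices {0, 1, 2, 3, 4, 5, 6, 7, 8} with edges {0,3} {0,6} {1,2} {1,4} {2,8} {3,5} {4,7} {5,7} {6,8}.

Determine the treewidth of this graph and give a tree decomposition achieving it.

The largest bag has 3 vertices, giving width 2; this decomposition certifies tw(G) ≤ 2. Since 2–8–6–0–3–5–7–4–1–2 is a cycle in G, G is not acyclic. Forests are exactly the graphs of treewidth ≤ 1, so tw(G) ≥ 2. Therefore the treewidth is 2.

Treewidth 2.
One optimal decomposition is:
Bags: B1 = {2, 6, 8}  B2 = {0, 2, 6}  B3 = {0, 2, 3}  B4 = {2, 3, 5}  B5 = {2, 5, 7}  B6 = {2, 4, 7}  B7 = {1, 2, 4}
Tree: B1–B2, B2–B3, B3–B4, B4–B5, B5–B6, B6–B7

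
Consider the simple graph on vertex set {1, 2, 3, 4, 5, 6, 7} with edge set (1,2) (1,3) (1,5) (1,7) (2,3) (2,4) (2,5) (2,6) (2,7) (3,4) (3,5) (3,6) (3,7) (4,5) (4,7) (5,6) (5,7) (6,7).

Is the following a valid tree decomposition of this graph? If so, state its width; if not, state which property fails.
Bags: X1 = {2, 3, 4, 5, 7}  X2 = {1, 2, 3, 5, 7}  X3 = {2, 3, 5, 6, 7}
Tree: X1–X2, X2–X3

Every vertex of G appears in some bag (union = {1, 2, 3, 4, 5, 6, 7}); every edge is covered by a bag; and for each vertex v the set of bags containing v is connected in the bag tree. The decomposition is therefore valid. The largest bag has 5 vertices, so the width is 4.

Yes; width 4.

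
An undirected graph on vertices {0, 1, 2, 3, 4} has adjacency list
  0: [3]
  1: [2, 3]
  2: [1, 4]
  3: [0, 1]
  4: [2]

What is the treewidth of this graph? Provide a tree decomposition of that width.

The largest bag has 2 vertices, giving width 1; this decomposition certifies tw(G) ≤ 1. Since G has at least one edge (e.g. 4–2), it is not an edgeless graph, so tw(G) ≥ 1. The upper and lower bounds meet at 1, so that is the treewidth.

Treewidth 1.
One optimal decomposition is:
Bags: B1 = {2, 4}  B2 = {1, 2}  B3 = {1, 3}  B4 = {0, 3}
Tree: B1–B2, B2–B3, B3–B4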